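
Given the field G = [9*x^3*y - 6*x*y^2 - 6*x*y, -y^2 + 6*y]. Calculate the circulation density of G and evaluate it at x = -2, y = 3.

-12

∂G₂/∂x = 0
∂G₁/∂y = 9*x^3 - 12*x*y - 6*x
Scalar curl = -9*x^3 + 12*x*y + 6*x
At (-2, 3): -12.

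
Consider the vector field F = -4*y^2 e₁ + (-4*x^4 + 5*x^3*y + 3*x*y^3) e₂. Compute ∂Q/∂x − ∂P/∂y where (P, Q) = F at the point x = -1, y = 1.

∂F₂/∂x = -16*x^3 + 15*x^2*y + 3*y^3
∂F₁/∂y = -8*y
Scalar curl = -16*x^3 + 15*x^2*y + 3*y^3 + 8*y
At (-1, 1): 42.

42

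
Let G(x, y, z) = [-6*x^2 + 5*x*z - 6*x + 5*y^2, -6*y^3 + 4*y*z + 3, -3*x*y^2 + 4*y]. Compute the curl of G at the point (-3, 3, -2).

(46, 12, -30)

(∇×G)₁ = ∂G₃/∂y − ∂G₂/∂z = -6*x*y - 4*y + 4
(∇×G)₂ = ∂G₁/∂z − ∂G₃/∂x = 5*x + 3*y^2
(∇×G)₃ = ∂G₂/∂x − ∂G₁/∂y = -10*y
∇×G = (-6*x*y - 4*y + 4, 5*x + 3*y^2, -10*y)
At (-3, 3, -2): (46, 12, -30).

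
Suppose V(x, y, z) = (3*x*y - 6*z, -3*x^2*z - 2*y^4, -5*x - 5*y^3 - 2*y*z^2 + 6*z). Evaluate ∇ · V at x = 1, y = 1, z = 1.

∂V₁/∂x = 3*y
∂V₂/∂y = -8*y^3
∂V₃/∂z = -4*y*z + 6
∇·V = -8*y^3 - 4*y*z + 3*y + 6
At (1, 1, 1): -3.

-3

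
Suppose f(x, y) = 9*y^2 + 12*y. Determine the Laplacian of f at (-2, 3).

18

∂²f/∂x² = 0
∂²f/∂y² = 18
∇²f = 18
At (-2, 3): 18.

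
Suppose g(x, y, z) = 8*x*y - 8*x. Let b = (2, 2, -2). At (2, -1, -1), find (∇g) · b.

∂g/∂x = 8*y - 8
∂g/∂y = 8*x
∂g/∂z = 0
∇g at (2, -1, -1) = (-16, 16, 0)
∇g · b = (-16)(2) + (16)(2) + (0)(-2) = 0

0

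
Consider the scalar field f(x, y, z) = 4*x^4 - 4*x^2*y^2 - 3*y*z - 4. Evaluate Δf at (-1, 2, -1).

∂²f/∂x² = 8*(6*x^2 - y^2)
∂²f/∂y² = -8*x^2
∂²f/∂z² = 0
∇²f = 40*x^2 - 8*y^2
At (-1, 2, -1): 8.

8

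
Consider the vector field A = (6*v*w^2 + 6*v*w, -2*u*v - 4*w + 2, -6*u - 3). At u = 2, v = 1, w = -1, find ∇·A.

-4

∂A₁/∂u = 0
∂A₂/∂v = -2*u
∂A₃/∂w = 0
∇·A = -2*u
At (2, 1, -1): -4.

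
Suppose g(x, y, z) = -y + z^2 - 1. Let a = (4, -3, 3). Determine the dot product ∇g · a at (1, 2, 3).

∂g/∂x = 0
∂g/∂y = -1
∂g/∂z = 2*z
∇g at (1, 2, 3) = (0, -1, 6)
∇g · a = (0)(4) + (-1)(-3) + (6)(3) = 21

21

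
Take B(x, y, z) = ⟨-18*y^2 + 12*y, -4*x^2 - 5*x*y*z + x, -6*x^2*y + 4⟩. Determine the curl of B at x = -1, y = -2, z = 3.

(∇×B)₁ = ∂B₃/∂y − ∂B₂/∂z = -6*x^2 + 5*x*y
(∇×B)₂ = ∂B₁/∂z − ∂B₃/∂x = 12*x*y
(∇×B)₃ = ∂B₂/∂x − ∂B₁/∂y = -8*x - 5*y*z + 36*y - 11
∇×B = (-6*x^2 + 5*x*y, 12*x*y, -8*x - 5*y*z + 36*y - 11)
At (-1, -2, 3): (4, 24, -45).

(4, 24, -45)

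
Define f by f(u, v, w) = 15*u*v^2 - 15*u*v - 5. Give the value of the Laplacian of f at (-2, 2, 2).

-60

∂²f/∂u² = 0
∂²f/∂v² = 30*u
∂²f/∂w² = 0
∇²f = 30*u
At (-2, 2, 2): -60.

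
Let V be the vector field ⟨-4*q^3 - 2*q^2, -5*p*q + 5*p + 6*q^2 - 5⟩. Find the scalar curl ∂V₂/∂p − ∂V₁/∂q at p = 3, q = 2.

51

∂V₂/∂p = -5*q + 5
∂V₁/∂q = -12*q^2 - 4*q
Scalar curl = 12*q^2 - q + 5
At (3, 2): 51.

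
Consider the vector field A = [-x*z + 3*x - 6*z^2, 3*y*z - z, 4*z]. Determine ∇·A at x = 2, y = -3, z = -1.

∂A₁/∂x = -z + 3
∂A₂/∂y = 3*z
∂A₃/∂z = 4
∇·A = 2*z + 7
At (2, -3, -1): 5.

5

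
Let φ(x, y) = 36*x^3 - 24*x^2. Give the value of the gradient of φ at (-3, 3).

(1116, 0)

∂φ/∂x = 108*x^2 - 48*x
∂φ/∂y = 0
∇φ = (108*x^2 - 48*x, 0)
At (-3, 3): (1116, 0).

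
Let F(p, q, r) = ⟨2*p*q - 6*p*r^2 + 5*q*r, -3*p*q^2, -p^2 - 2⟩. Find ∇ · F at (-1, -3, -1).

-30

∂F₁/∂p = 2*q - 6*r^2
∂F₂/∂q = -6*p*q
∂F₃/∂r = 0
∇·F = -6*p*q + 2*q - 6*r^2
At (-1, -3, -1): -30.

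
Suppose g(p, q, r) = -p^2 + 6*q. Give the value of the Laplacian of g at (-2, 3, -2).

∂²g/∂p² = -2
∂²g/∂q² = 0
∂²g/∂r² = 0
∇²g = -2
At (-2, 3, -2): -2.

-2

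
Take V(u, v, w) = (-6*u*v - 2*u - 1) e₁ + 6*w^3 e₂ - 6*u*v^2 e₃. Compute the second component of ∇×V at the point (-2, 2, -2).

(∇×V)_2 = ∂V₁/∂w − ∂V₃/∂u
= 0 − (-6*v^2)
= 6*v^2
At (-2, 2, -2): 24.

24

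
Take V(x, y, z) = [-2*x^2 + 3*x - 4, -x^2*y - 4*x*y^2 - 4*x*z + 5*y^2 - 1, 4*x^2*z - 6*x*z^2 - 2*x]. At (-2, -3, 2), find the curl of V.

(∇×V)₁ = ∂V₃/∂y − ∂V₂/∂z = 4*x
(∇×V)₂ = ∂V₁/∂z − ∂V₃/∂x = -8*x*z + 6*z^2 + 2
(∇×V)₃ = ∂V₂/∂x − ∂V₁/∂y = -2*x*y - 4*y^2 - 4*z
∇×V = (4*x, -8*x*z + 6*z^2 + 2, -2*x*y - 4*y^2 - 4*z)
At (-2, -3, 2): (-8, 58, -56).

(-8, 58, -56)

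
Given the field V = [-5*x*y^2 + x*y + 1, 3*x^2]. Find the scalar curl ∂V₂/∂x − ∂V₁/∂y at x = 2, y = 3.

∂V₂/∂x = 6*x
∂V₁/∂y = -10*x*y + x
Scalar curl = 10*x*y + 5*x
At (2, 3): 70.

70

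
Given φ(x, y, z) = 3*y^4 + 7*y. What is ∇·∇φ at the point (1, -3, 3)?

324

∂²φ/∂x² = 0
∂²φ/∂y² = 36*y^2
∂²φ/∂z² = 0
∇²φ = 36*y^2
At (1, -3, 3): 324.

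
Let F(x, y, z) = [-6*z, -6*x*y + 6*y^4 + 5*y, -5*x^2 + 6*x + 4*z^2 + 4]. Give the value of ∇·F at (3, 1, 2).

27

∂F₁/∂x = 0
∂F₂/∂y = -6*x + 24*y^3 + 5
∂F₃/∂z = 8*z
∇·F = -6*x + 24*y^3 + 8*z + 5
At (3, 1, 2): 27.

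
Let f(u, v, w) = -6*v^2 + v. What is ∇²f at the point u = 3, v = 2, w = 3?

-12

∂²f/∂u² = 0
∂²f/∂v² = -12
∂²f/∂w² = 0
∇²f = -12
At (3, 2, 3): -12.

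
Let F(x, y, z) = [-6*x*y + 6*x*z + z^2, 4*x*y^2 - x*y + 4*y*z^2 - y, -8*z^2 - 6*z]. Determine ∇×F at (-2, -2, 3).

(48, -6, 6)

(∇×F)₁ = ∂F₃/∂y − ∂F₂/∂z = -8*y*z
(∇×F)₂ = ∂F₁/∂z − ∂F₃/∂x = 6*x + 2*z
(∇×F)₃ = ∂F₂/∂x − ∂F₁/∂y = 6*x + 4*y^2 - y
∇×F = (-8*y*z, 6*x + 2*z, 6*x + 4*y^2 - y)
At (-2, -2, 3): (48, -6, 6).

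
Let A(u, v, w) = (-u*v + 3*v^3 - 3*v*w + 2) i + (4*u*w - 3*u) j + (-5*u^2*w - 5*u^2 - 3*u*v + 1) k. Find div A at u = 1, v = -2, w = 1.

-3

∂A₁/∂u = -v
∂A₂/∂v = 0
∂A₃/∂w = -5*u^2
∇·A = -5*u^2 - v
At (1, -2, 1): -3.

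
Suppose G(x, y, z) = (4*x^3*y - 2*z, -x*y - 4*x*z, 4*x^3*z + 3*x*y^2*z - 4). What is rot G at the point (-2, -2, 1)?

(16, -62, 30)

(∇×G)₁ = ∂G₃/∂y − ∂G₂/∂z = 6*x*y*z + 4*x
(∇×G)₂ = ∂G₁/∂z − ∂G₃/∂x = -12*x^2*z - 3*y^2*z - 2
(∇×G)₃ = ∂G₂/∂x − ∂G₁/∂y = -4*x^3 - y - 4*z
∇×G = (6*x*y*z + 4*x, -12*x^2*z - 3*y^2*z - 2, -4*x^3 - y - 4*z)
At (-2, -2, 1): (16, -62, 30).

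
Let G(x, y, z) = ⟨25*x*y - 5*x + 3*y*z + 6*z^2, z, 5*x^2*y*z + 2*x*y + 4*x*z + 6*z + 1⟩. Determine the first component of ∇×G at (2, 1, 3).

(∇×G)_1 = ∂G₃/∂y − ∂G₂/∂z
= 5*x^2*z + 2*x − (1)
= 5*x^2*z + 2*x - 1
At (2, 1, 3): 63.

63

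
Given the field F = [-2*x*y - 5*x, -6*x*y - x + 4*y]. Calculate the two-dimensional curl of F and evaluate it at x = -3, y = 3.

∂F₂/∂x = -6*y - 1
∂F₁/∂y = -2*x
Scalar curl = 2*x - 6*y - 1
At (-3, 3): -25.

-25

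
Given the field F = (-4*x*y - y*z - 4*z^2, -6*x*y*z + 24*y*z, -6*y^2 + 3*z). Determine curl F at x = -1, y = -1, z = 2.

(42, -15, 10)

(∇×F)₁ = ∂F₃/∂y − ∂F₂/∂z = 6*x*y - 36*y
(∇×F)₂ = ∂F₁/∂z − ∂F₃/∂x = -y - 8*z
(∇×F)₃ = ∂F₂/∂x − ∂F₁/∂y = 4*x - 6*y*z + z
∇×F = (6*x*y - 36*y, -y - 8*z, 4*x - 6*y*z + z)
At (-1, -1, 2): (42, -15, 10).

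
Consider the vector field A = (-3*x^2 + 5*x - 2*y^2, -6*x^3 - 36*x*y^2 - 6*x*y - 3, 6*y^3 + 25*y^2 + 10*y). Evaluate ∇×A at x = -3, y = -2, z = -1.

(-18, 0, -302)

(∇×A)₁ = ∂A₃/∂y − ∂A₂/∂z = 18*y^2 + 50*y + 10
(∇×A)₂ = ∂A₁/∂z − ∂A₃/∂x = 0
(∇×A)₃ = ∂A₂/∂x − ∂A₁/∂y = -18*x^2 - 36*y^2 - 2*y
∇×A = (18*y^2 + 50*y + 10, 0, -18*x^2 - 36*y^2 - 2*y)
At (-3, -2, -1): (-18, 0, -302).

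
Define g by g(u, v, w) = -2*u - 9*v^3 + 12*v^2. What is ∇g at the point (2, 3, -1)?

∂g/∂u = -2
∂g/∂v = -27*v^2 + 24*v
∂g/∂w = 0
∇g = (-2, -27*v^2 + 24*v, 0)
At (2, 3, -1): (-2, -171, 0).

(-2, -171, 0)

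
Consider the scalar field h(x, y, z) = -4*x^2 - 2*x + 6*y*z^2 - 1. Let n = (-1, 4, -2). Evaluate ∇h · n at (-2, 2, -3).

∂h/∂x = -8*x - 2
∂h/∂y = 6*z^2
∂h/∂z = 12*y*z
∇h at (-2, 2, -3) = (14, 54, -72)
∇h · n = (14)(-1) + (54)(4) + (-72)(-2) = 346

346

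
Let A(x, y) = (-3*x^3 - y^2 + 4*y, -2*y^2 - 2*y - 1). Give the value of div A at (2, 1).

∂A₁/∂x = -9*x^2
∂A₂/∂y = -4*y - 2
∇·A = -9*x^2 - 4*y - 2
At (2, 1): -42.

-42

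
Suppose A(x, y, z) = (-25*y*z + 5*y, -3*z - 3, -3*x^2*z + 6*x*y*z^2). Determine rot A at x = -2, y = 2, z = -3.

(∇×A)₁ = ∂A₃/∂y − ∂A₂/∂z = 6*x*z^2 + 3
(∇×A)₂ = ∂A₁/∂z − ∂A₃/∂x = 6*x*z - 6*y*z^2 - 25*y
(∇×A)₃ = ∂A₂/∂x − ∂A₁/∂y = 25*z - 5
∇×A = (6*x*z^2 + 3, 6*x*z - 6*y*z^2 - 25*y, 25*z - 5)
At (-2, 2, -3): (-105, -122, -80).

(-105, -122, -80)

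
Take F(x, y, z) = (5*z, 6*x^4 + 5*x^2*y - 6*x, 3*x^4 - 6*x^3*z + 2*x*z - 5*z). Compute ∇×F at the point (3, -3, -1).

(∇×F)₁ = ∂F₃/∂y − ∂F₂/∂z = 0
(∇×F)₂ = ∂F₁/∂z − ∂F₃/∂x = -12*x^3 + 18*x^2*z - 2*z + 5
(∇×F)₃ = ∂F₂/∂x − ∂F₁/∂y = 24*x^3 + 10*x*y - 6
∇×F = (0, -12*x^3 + 18*x^2*z - 2*z + 5, 24*x^3 + 10*x*y - 6)
At (3, -3, -1): (0, -479, 552).

(0, -479, 552)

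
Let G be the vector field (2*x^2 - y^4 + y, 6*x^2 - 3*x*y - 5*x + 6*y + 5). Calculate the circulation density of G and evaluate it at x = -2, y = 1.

∂G₂/∂x = 12*x - 3*y - 5
∂G₁/∂y = -4*y^3 + 1
Scalar curl = 12*x + 4*y^3 - 3*y - 6
At (-2, 1): -29.

-29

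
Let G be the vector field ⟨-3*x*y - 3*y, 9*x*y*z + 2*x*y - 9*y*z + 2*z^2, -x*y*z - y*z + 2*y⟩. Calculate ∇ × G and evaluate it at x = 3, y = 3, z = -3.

(-28, -9, -63)

(∇×G)₁ = ∂G₃/∂y − ∂G₂/∂z = -9*x*y - x*z + 9*y - 5*z + 2
(∇×G)₂ = ∂G₁/∂z − ∂G₃/∂x = y*z
(∇×G)₃ = ∂G₂/∂x − ∂G₁/∂y = 3*x + 9*y*z + 2*y + 3
∇×G = (-9*x*y - x*z + 9*y - 5*z + 2, y*z, 3*x + 9*y*z + 2*y + 3)
At (3, 3, -3): (-28, -9, -63).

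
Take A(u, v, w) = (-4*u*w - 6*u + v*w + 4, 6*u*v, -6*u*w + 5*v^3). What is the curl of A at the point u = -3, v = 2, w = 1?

(60, 20, 11)

(∇×A)₁ = ∂A₃/∂v − ∂A₂/∂w = 15*v^2
(∇×A)₂ = ∂A₁/∂w − ∂A₃/∂u = -4*u + v + 6*w
(∇×A)₃ = ∂A₂/∂u − ∂A₁/∂v = 6*v - w
∇×A = (15*v^2, -4*u + v + 6*w, 6*v - w)
At (-3, 2, 1): (60, 20, 11).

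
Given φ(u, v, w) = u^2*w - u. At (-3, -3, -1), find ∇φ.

(5, 0, 9)

∂φ/∂u = 2*u*w - 1
∂φ/∂v = 0
∂φ/∂w = u^2
∇φ = (2*u*w - 1, 0, u^2)
At (-3, -3, -1): (5, 0, 9).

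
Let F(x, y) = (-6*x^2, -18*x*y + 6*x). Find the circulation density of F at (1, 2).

∂F₂/∂x = -18*y + 6
∂F₁/∂y = 0
Scalar curl = -18*y + 6
At (1, 2): -30.

-30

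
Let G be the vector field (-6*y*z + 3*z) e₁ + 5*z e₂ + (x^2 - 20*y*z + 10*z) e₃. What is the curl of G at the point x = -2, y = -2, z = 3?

(-65, 19, 18)

(∇×G)₁ = ∂G₃/∂y − ∂G₂/∂z = -20*z - 5
(∇×G)₂ = ∂G₁/∂z − ∂G₃/∂x = -2*x - 6*y + 3
(∇×G)₃ = ∂G₂/∂x − ∂G₁/∂y = 6*z
∇×G = (-20*z - 5, -2*x - 6*y + 3, 6*z)
At (-2, -2, 3): (-65, 19, 18).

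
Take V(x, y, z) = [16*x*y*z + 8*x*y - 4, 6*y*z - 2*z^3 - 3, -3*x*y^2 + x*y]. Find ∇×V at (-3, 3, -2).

(∇×V)₁ = ∂V₃/∂y − ∂V₂/∂z = -6*x*y + x - 6*y + 6*z^2
(∇×V)₂ = ∂V₁/∂z − ∂V₃/∂x = 16*x*y + 3*y^2 - y
(∇×V)₃ = ∂V₂/∂x − ∂V₁/∂y = -16*x*z - 8*x
∇×V = (-6*x*y + x - 6*y + 6*z^2, 16*x*y + 3*y^2 - y, -16*x*z - 8*x)
At (-3, 3, -2): (57, -120, -72).

(57, -120, -72)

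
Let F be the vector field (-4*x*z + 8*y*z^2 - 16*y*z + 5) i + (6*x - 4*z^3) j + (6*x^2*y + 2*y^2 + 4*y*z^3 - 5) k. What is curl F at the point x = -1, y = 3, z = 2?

(98, 88, 6)

(∇×F)₁ = ∂F₃/∂y − ∂F₂/∂z = 6*x^2 + 4*y + 4*z^3 + 12*z^2
(∇×F)₂ = ∂F₁/∂z − ∂F₃/∂x = -12*x*y - 4*x + 16*y*z - 16*y
(∇×F)₃ = ∂F₂/∂x − ∂F₁/∂y = -8*z^2 + 16*z + 6
∇×F = (6*x^2 + 4*y + 4*z^3 + 12*z^2, -12*x*y - 4*x + 16*y*z - 16*y, -8*z^2 + 16*z + 6)
At (-1, 3, 2): (98, 88, 6).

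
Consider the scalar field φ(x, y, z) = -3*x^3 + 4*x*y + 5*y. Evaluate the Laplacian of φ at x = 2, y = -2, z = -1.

∂²φ/∂x² = -18*x
∂²φ/∂y² = 0
∂²φ/∂z² = 0
∇²φ = -18*x
At (2, -2, -1): -36.

-36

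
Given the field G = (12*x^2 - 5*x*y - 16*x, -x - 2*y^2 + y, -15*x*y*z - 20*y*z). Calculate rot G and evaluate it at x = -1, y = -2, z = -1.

(5, 30, -6)

(∇×G)₁ = ∂G₃/∂y − ∂G₂/∂z = -15*x*z - 20*z
(∇×G)₂ = ∂G₁/∂z − ∂G₃/∂x = 15*y*z
(∇×G)₃ = ∂G₂/∂x − ∂G₁/∂y = 5*x - 1
∇×G = (-15*x*z - 20*z, 15*y*z, 5*x - 1)
At (-1, -2, -1): (5, 30, -6).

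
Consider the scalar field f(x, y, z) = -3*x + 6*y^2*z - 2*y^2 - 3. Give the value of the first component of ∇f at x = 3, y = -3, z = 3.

-3

(∇f)_1 = ∂f/∂x = -3
At (3, -3, 3): -3.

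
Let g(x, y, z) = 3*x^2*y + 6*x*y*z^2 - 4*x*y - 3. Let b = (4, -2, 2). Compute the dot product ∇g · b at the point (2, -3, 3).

∂g/∂x = 6*x*y + 6*y*z^2 - 4*y
∂g/∂y = 3*x^2 + 6*x*z^2 - 4*x
∂g/∂z = 12*x*y*z
∇g at (2, -3, 3) = (-186, 112, -216)
∇g · b = (-186)(4) + (112)(-2) + (-216)(2) = -1400

-1400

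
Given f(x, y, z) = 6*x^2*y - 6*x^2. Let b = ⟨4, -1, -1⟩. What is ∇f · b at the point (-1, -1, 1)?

∂f/∂x = 12*x*y - 12*x
∂f/∂y = 6*x^2
∂f/∂z = 0
∇f at (-1, -1, 1) = (24, 6, 0)
∇f · b = (24)(4) + (6)(-1) + (0)(-1) = 90

90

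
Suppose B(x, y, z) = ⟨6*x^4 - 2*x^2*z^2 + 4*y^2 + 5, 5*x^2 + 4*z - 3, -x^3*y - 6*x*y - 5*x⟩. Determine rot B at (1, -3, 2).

(∇×B)₁ = ∂B₃/∂y − ∂B₂/∂z = -x^3 - 6*x - 4
(∇×B)₂ = ∂B₁/∂z − ∂B₃/∂x = 3*x^2*y - 4*x^2*z + 6*y + 5
(∇×B)₃ = ∂B₂/∂x − ∂B₁/∂y = 10*x - 8*y
∇×B = (-x^3 - 6*x - 4, 3*x^2*y - 4*x^2*z + 6*y + 5, 10*x - 8*y)
At (1, -3, 2): (-11, -30, 34).

(-11, -30, 34)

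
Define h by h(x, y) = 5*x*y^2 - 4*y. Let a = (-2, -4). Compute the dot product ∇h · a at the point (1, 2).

-104

∂h/∂x = 5*y^2
∂h/∂y = 10*x*y - 4
∇h at (1, 2) = (20, 16)
∇h · a = (20)(-2) + (16)(-4) = -104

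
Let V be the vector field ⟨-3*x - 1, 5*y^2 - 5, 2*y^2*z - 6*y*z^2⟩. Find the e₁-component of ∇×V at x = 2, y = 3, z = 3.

-18

(∇×V)_1 = ∂V₃/∂y − ∂V₂/∂z
= 4*y*z - 6*z^2 − (0)
= 4*y*z - 6*z^2
At (2, 3, 3): -18.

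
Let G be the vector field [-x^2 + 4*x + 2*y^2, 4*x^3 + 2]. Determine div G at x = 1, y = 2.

2

∂G₁/∂x = -2*x + 4
∂G₂/∂y = 0
∇·G = -2*x + 4
At (1, 2): 2.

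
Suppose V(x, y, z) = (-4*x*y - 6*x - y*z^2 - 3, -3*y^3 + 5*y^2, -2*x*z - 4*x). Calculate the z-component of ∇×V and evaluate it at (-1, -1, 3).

5

(∇×V)_3 = ∂V₂/∂x − ∂V₁/∂y
= 0 − (-4*x - z^2)
= 4*x + z^2
At (-1, -1, 3): 5.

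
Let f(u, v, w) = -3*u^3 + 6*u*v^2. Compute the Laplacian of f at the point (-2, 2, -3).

12

∂²f/∂u² = -18*u
∂²f/∂v² = 12*u
∂²f/∂w² = 0
∇²f = -6*u
At (-2, 2, -3): 12.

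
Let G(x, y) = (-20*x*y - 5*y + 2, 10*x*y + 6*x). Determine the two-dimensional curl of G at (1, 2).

∂G₂/∂x = 10*y + 6
∂G₁/∂y = -20*x - 5
Scalar curl = 20*x + 10*y + 11
At (1, 2): 51.

51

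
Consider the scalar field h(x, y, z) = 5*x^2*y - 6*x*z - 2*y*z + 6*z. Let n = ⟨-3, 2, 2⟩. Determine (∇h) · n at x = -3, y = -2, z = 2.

-6

∂h/∂x = 10*x*y - 6*z
∂h/∂y = 5*x^2 - 2*z
∂h/∂z = -6*x - 2*y + 6
∇h at (-3, -2, 2) = (48, 41, 28)
∇h · n = (48)(-3) + (41)(2) + (28)(2) = -6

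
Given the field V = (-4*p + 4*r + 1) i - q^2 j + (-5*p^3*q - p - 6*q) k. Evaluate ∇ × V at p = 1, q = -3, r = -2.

(∇×V)₁ = ∂V₃/∂q − ∂V₂/∂r = -5*p^3 - 6
(∇×V)₂ = ∂V₁/∂r − ∂V₃/∂p = 15*p^2*q + 5
(∇×V)₃ = ∂V₂/∂p − ∂V₁/∂q = 0
∇×V = (-5*p^3 - 6, 15*p^2*q + 5, 0)
At (1, -3, -2): (-11, -40, 0).

(-11, -40, 0)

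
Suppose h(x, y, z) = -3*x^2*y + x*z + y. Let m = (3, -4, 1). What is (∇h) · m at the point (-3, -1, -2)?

∂h/∂x = -6*x*y + z
∂h/∂y = -3*x^2 + 1
∂h/∂z = x
∇h at (-3, -1, -2) = (-20, -26, -3)
∇h · m = (-20)(3) + (-26)(-4) + (-3)(1) = 41

41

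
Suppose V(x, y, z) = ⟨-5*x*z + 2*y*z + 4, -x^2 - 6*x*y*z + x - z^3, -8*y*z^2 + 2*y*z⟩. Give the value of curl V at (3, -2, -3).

(∇×V)₁ = ∂V₃/∂y − ∂V₂/∂z = 6*x*y - 5*z^2 + 2*z
(∇×V)₂ = ∂V₁/∂z − ∂V₃/∂x = -5*x + 2*y
(∇×V)₃ = ∂V₂/∂x − ∂V₁/∂y = -2*x - 6*y*z - 2*z + 1
∇×V = (6*x*y - 5*z^2 + 2*z, -5*x + 2*y, -2*x - 6*y*z - 2*z + 1)
At (3, -2, -3): (-87, -19, -35).

(-87, -19, -35)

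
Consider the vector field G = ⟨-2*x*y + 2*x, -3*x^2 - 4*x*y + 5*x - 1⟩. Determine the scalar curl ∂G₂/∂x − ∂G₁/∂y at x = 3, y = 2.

-15

∂G₂/∂x = -6*x - 4*y + 5
∂G₁/∂y = -2*x
Scalar curl = -4*x - 4*y + 5
At (3, 2): -15.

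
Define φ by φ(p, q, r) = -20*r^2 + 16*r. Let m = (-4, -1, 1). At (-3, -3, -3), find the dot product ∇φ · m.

136

∂φ/∂p = 0
∂φ/∂q = 0
∂φ/∂r = -40*r + 16
∇φ at (-3, -3, -3) = (0, 0, 136)
∇φ · m = (0)(-4) + (0)(-1) + (136)(1) = 136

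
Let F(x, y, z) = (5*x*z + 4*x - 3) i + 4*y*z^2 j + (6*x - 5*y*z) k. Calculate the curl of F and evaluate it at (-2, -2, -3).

(∇×F)₁ = ∂F₃/∂y − ∂F₂/∂z = -8*y*z - 5*z
(∇×F)₂ = ∂F₁/∂z − ∂F₃/∂x = 5*x - 6
(∇×F)₃ = ∂F₂/∂x − ∂F₁/∂y = 0
∇×F = (-8*y*z - 5*z, 5*x - 6, 0)
At (-2, -2, -3): (-33, -16, 0).

(-33, -16, 0)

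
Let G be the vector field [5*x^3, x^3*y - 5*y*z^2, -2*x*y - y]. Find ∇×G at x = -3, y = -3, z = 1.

(∇×G)₁ = ∂G₃/∂y − ∂G₂/∂z = -2*x + 10*y*z - 1
(∇×G)₂ = ∂G₁/∂z − ∂G₃/∂x = 2*y
(∇×G)₃ = ∂G₂/∂x − ∂G₁/∂y = 3*x^2*y
∇×G = (-2*x + 10*y*z - 1, 2*y, 3*x^2*y)
At (-3, -3, 1): (-25, -6, -81).

(-25, -6, -81)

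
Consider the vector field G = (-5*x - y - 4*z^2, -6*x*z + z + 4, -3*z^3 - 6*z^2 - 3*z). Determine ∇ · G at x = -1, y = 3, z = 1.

-29

∂G₁/∂x = -5
∂G₂/∂y = 0
∂G₃/∂z = -9*z^2 - 12*z - 3
∇·G = -9*z^2 - 12*z - 8
At (-1, 3, 1): -29.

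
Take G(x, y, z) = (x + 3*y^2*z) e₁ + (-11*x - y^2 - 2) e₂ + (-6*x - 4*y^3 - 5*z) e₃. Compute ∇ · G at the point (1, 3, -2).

∂G₁/∂x = 1
∂G₂/∂y = -2*y
∂G₃/∂z = -5
∇·G = -2*y - 4
At (1, 3, -2): -10.

-10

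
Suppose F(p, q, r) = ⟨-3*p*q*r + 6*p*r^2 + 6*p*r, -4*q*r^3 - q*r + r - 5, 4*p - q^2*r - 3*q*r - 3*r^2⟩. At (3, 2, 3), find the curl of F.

(∇×F)₁ = ∂F₃/∂q − ∂F₂/∂r = 12*q*r^2 - 2*q*r + q - 3*r - 1
(∇×F)₂ = ∂F₁/∂r − ∂F₃/∂p = -3*p*q + 12*p*r + 6*p - 4
(∇×F)₃ = ∂F₂/∂p − ∂F₁/∂q = 3*p*r
∇×F = (12*q*r^2 - 2*q*r + q - 3*r - 1, -3*p*q + 12*p*r + 6*p - 4, 3*p*r)
At (3, 2, 3): (196, 104, 27).

(196, 104, 27)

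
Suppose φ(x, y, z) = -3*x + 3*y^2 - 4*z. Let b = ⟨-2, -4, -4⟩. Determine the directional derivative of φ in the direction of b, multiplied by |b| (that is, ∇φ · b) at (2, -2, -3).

∂φ/∂x = -3
∂φ/∂y = 6*y
∂φ/∂z = -4
∇φ at (2, -2, -3) = (-3, -12, -4)
∇φ · b = (-3)(-2) + (-12)(-4) + (-4)(-4) = 70

70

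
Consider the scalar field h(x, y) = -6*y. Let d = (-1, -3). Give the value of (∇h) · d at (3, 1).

∂h/∂x = 0
∂h/∂y = -6
∇h at (3, 1) = (0, -6)
∇h · d = (0)(-1) + (-6)(-3) = 18

18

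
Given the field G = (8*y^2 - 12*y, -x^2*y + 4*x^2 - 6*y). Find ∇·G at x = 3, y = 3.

-15

∂G₁/∂x = 0
∂G₂/∂y = -x^2 - 6
∇·G = -x^2 - 6
At (3, 3): -15.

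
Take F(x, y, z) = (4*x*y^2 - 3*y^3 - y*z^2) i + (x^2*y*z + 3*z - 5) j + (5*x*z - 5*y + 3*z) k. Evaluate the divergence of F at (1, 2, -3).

21

∂F₁/∂x = 4*y^2
∂F₂/∂y = x^2*z
∂F₃/∂z = 5*x + 3
∇·F = x^2*z + 5*x + 4*y^2 + 3
At (1, 2, -3): 21.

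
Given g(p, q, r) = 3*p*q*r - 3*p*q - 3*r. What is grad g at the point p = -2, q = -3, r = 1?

(0, 0, 15)

∂g/∂p = 3*q*r - 3*q
∂g/∂q = 3*p*r - 3*p
∂g/∂r = 3*p*q - 3
∇g = (3*q*r - 3*q, 3*p*r - 3*p, 3*p*q - 3)
At (-2, -3, 1): (0, 0, 15).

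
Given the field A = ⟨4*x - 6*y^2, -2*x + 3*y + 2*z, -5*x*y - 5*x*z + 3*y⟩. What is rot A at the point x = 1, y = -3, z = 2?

(-4, -5, -38)

(∇×A)₁ = ∂A₃/∂y − ∂A₂/∂z = -5*x + 1
(∇×A)₂ = ∂A₁/∂z − ∂A₃/∂x = 5*y + 5*z
(∇×A)₃ = ∂A₂/∂x − ∂A₁/∂y = 12*y - 2
∇×A = (-5*x + 1, 5*y + 5*z, 12*y - 2)
At (1, -3, 2): (-4, -5, -38).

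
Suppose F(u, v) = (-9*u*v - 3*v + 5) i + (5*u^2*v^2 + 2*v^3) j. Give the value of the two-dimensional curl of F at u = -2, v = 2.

-95

∂F₂/∂u = 10*u*v^2
∂F₁/∂v = -9*u - 3
Scalar curl = 10*u*v^2 + 9*u + 3
At (-2, 2): -95.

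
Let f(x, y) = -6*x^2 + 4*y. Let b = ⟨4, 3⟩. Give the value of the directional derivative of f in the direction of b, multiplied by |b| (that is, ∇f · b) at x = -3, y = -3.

∂f/∂x = -12*x
∂f/∂y = 4
∇f at (-3, -3) = (36, 4)
∇f · b = (36)(4) + (4)(3) = 156

156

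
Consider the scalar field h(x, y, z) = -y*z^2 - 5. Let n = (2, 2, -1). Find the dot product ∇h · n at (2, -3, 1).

∂h/∂x = 0
∂h/∂y = -z^2
∂h/∂z = -2*y*z
∇h at (2, -3, 1) = (0, -1, 6)
∇h · n = (0)(2) + (-1)(2) + (6)(-1) = -8

-8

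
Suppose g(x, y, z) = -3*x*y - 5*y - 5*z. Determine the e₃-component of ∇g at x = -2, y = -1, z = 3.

-5

(∇g)_3 = ∂g/∂z = -5
At (-2, -1, 3): -5.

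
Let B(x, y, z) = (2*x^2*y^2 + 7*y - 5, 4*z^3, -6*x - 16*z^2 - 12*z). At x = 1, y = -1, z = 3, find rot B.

(-108, 6, -3)

(∇×B)₁ = ∂B₃/∂y − ∂B₂/∂z = -12*z^2
(∇×B)₂ = ∂B₁/∂z − ∂B₃/∂x = 6
(∇×B)₃ = ∂B₂/∂x − ∂B₁/∂y = -4*x^2*y - 7
∇×B = (-12*z^2, 6, -4*x^2*y - 7)
At (1, -1, 3): (-108, 6, -3).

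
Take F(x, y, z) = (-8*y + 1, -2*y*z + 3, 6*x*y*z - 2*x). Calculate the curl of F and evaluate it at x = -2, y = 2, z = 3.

(∇×F)₁ = ∂F₃/∂y − ∂F₂/∂z = 6*x*z + 2*y
(∇×F)₂ = ∂F₁/∂z − ∂F₃/∂x = -6*y*z + 2
(∇×F)₃ = ∂F₂/∂x − ∂F₁/∂y = 8
∇×F = (6*x*z + 2*y, -6*y*z + 2, 8)
At (-2, 2, 3): (-32, -34, 8).

(-32, -34, 8)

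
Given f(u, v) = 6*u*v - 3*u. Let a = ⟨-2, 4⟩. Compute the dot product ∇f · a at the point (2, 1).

42

∂f/∂u = 6*v - 3
∂f/∂v = 6*u
∇f at (2, 1) = (3, 12)
∇f · a = (3)(-2) + (12)(4) = 42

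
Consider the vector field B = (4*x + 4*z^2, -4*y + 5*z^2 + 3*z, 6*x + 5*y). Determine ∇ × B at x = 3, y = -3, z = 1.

(∇×B)₁ = ∂B₃/∂y − ∂B₂/∂z = -10*z + 2
(∇×B)₂ = ∂B₁/∂z − ∂B₃/∂x = 8*z - 6
(∇×B)₃ = ∂B₂/∂x − ∂B₁/∂y = 0
∇×B = (-10*z + 2, 8*z - 6, 0)
At (3, -3, 1): (-8, 2, 0).

(-8, 2, 0)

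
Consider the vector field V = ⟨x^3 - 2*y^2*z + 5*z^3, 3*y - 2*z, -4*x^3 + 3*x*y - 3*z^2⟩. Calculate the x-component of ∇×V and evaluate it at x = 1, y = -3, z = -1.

(∇×V)_1 = ∂V₃/∂y − ∂V₂/∂z
= 3*x − (-2)
= 3*x + 2
At (1, -3, -1): 5.

5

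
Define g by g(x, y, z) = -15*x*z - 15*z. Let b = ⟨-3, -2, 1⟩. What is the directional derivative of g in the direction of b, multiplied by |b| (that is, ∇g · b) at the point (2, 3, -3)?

-180

∂g/∂x = -15*z
∂g/∂y = 0
∂g/∂z = -15*x - 15
∇g at (2, 3, -3) = (45, 0, -45)
∇g · b = (45)(-3) + (0)(-2) + (-45)(1) = -180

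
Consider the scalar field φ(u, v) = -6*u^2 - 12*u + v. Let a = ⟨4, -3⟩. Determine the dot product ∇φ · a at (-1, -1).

-3

∂φ/∂u = -12*u - 12
∂φ/∂v = 1
∇φ at (-1, -1) = (0, 1)
∇φ · a = (0)(4) + (1)(-3) = -3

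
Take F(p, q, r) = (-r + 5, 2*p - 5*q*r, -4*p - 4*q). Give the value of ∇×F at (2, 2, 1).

(6, 3, 2)

(∇×F)₁ = ∂F₃/∂q − ∂F₂/∂r = 5*q - 4
(∇×F)₂ = ∂F₁/∂r − ∂F₃/∂p = 3
(∇×F)₃ = ∂F₂/∂p − ∂F₁/∂q = 2
∇×F = (5*q - 4, 3, 2)
At (2, 2, 1): (6, 3, 2).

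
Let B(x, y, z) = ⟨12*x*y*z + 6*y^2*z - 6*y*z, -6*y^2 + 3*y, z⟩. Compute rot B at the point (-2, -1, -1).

(∇×B)₁ = ∂B₃/∂y − ∂B₂/∂z = 0
(∇×B)₂ = ∂B₁/∂z − ∂B₃/∂x = 12*x*y + 6*y^2 - 6*y
(∇×B)₃ = ∂B₂/∂x − ∂B₁/∂y = -12*x*z - 12*y*z + 6*z
∇×B = (0, 12*x*y + 6*y^2 - 6*y, -12*x*z - 12*y*z + 6*z)
At (-2, -1, -1): (0, 36, -42).

(0, 36, -42)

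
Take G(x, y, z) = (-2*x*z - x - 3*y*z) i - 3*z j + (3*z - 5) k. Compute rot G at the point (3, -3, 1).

(3, 3, 3)

(∇×G)₁ = ∂G₃/∂y − ∂G₂/∂z = 3
(∇×G)₂ = ∂G₁/∂z − ∂G₃/∂x = -2*x - 3*y
(∇×G)₃ = ∂G₂/∂x − ∂G₁/∂y = 3*z
∇×G = (3, -2*x - 3*y, 3*z)
At (3, -3, 1): (3, 3, 3).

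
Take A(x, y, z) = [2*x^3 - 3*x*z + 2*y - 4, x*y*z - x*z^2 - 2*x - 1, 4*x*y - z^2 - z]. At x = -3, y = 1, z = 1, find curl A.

(∇×A)₁ = ∂A₃/∂y − ∂A₂/∂z = -x*y + 2*x*z + 4*x
(∇×A)₂ = ∂A₁/∂z − ∂A₃/∂x = -3*x - 4*y
(∇×A)₃ = ∂A₂/∂x − ∂A₁/∂y = y*z - z^2 - 4
∇×A = (-x*y + 2*x*z + 4*x, -3*x - 4*y, y*z - z^2 - 4)
At (-3, 1, 1): (-15, 5, -4).

(-15, 5, -4)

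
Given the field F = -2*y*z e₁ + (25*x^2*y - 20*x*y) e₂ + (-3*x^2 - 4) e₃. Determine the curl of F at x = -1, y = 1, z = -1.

(∇×F)₁ = ∂F₃/∂y − ∂F₂/∂z = 0
(∇×F)₂ = ∂F₁/∂z − ∂F₃/∂x = 6*x - 2*y
(∇×F)₃ = ∂F₂/∂x − ∂F₁/∂y = 50*x*y - 20*y + 2*z
∇×F = (0, 6*x - 2*y, 50*x*y - 20*y + 2*z)
At (-1, 1, -1): (0, -8, -72).

(0, -8, -72)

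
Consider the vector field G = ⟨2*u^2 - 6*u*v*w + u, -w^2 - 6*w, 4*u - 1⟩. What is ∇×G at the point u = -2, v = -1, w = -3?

(0, -16, 36)

(∇×G)₁ = ∂G₃/∂v − ∂G₂/∂w = 2*w + 6
(∇×G)₂ = ∂G₁/∂w − ∂G₃/∂u = -6*u*v - 4
(∇×G)₃ = ∂G₂/∂u − ∂G₁/∂v = 6*u*w
∇×G = (2*w + 6, -6*u*v - 4, 6*u*w)
At (-2, -1, -3): (0, -16, 36).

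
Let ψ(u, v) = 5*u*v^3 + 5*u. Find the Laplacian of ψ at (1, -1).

-30

∂²ψ/∂u² = 0
∂²ψ/∂v² = 30*u*v
∇²ψ = 30*u*v
At (1, -1): -30.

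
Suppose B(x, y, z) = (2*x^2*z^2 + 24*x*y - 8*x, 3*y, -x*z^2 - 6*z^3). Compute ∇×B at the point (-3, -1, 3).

(∇×B)₁ = ∂B₃/∂y − ∂B₂/∂z = 0
(∇×B)₂ = ∂B₁/∂z − ∂B₃/∂x = 4*x^2*z + z^2
(∇×B)₃ = ∂B₂/∂x − ∂B₁/∂y = -24*x
∇×B = (0, 4*x^2*z + z^2, -24*x)
At (-3, -1, 3): (0, 117, 72).

(0, 117, 72)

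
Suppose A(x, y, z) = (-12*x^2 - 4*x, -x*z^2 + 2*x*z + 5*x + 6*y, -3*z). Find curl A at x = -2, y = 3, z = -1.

(∇×A)₁ = ∂A₃/∂y − ∂A₂/∂z = 2*x*z - 2*x
(∇×A)₂ = ∂A₁/∂z − ∂A₃/∂x = 0
(∇×A)₃ = ∂A₂/∂x − ∂A₁/∂y = -z^2 + 2*z + 5
∇×A = (2*x*z - 2*x, 0, -z^2 + 2*z + 5)
At (-2, 3, -1): (8, 0, 2).

(8, 0, 2)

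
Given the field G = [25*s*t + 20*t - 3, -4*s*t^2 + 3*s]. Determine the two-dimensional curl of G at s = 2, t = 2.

-83

∂G₂/∂s = -4*t^2 + 3
∂G₁/∂t = 25*s + 20
Scalar curl = -25*s - 4*t^2 - 17
At (2, 2): -83.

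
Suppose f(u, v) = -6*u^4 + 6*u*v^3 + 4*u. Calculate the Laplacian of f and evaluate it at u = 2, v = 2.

∂²f/∂u² = -72*u^2
∂²f/∂v² = 36*u*v
∇²f = -72*u^2 + 36*u*v
At (2, 2): -144.

-144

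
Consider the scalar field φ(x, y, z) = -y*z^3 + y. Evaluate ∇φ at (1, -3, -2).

∂φ/∂x = 0
∂φ/∂y = -z^3 + 1
∂φ/∂z = -3*y*z^2
∇φ = (0, -z^3 + 1, -3*y*z^2)
At (1, -3, -2): (0, 9, 36).

(0, 9, 36)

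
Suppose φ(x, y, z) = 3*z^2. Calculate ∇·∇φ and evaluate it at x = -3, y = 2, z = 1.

∂²φ/∂x² = 0
∂²φ/∂y² = 0
∂²φ/∂z² = 6
∇²φ = 6
At (-3, 2, 1): 6.

6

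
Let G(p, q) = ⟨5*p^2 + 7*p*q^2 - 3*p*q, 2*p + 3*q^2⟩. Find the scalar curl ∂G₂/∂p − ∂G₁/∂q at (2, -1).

36

∂G₂/∂p = 2
∂G₁/∂q = 14*p*q - 3*p
Scalar curl = -14*p*q + 3*p + 2
At (2, -1): 36.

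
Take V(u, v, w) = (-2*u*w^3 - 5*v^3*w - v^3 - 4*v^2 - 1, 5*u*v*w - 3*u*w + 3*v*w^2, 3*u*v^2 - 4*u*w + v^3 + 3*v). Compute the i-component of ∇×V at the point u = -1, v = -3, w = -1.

(∇×V)_1 = ∂V₃/∂v − ∂V₂/∂w
= 6*u*v + 3*v^2 + 3 − (5*u*v - 3*u + 6*v*w)
= u*v + 3*u + 3*v^2 - 6*v*w + 3
At (-1, -3, -1): 12.

12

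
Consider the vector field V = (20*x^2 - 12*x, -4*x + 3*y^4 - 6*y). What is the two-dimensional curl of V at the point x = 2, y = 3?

∂V₂/∂x = -4
∂V₁/∂y = 0
Scalar curl = -4
At (2, 3): -4.

-4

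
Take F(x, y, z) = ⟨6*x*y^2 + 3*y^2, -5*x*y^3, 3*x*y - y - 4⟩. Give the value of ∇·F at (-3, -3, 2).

459

∂F₁/∂x = 6*y^2
∂F₂/∂y = -15*x*y^2
∂F₃/∂z = 0
∇·F = -15*x*y^2 + 6*y^2
At (-3, -3, 2): 459.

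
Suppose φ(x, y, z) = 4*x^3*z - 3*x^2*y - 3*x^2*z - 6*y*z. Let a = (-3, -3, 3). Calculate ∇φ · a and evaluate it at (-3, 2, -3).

∂φ/∂x = 12*x^2*z - 6*x*y - 6*x*z
∂φ/∂y = -3*x^2 - 6*z
∂φ/∂z = 4*x^3 - 3*x^2 - 6*y
∇φ at (-3, 2, -3) = (-342, -9, -147)
∇φ · a = (-342)(-3) + (-9)(-3) + (-147)(3) = 612

612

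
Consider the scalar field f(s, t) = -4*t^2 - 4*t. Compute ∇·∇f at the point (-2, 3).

-8

∂²f/∂s² = 0
∂²f/∂t² = -8
∇²f = -8
At (-2, 3): -8.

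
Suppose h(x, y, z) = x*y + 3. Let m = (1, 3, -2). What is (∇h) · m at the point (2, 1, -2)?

∂h/∂x = y
∂h/∂y = x
∂h/∂z = 0
∇h at (2, 1, -2) = (1, 2, 0)
∇h · m = (1)(1) + (2)(3) + (0)(-2) = 7

7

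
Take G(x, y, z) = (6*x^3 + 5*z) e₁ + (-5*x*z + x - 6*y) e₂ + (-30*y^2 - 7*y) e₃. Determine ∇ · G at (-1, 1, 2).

12

∂G₁/∂x = 18*x^2
∂G₂/∂y = -6
∂G₃/∂z = 0
∇·G = 18*x^2 - 6
At (-1, 1, 2): 12.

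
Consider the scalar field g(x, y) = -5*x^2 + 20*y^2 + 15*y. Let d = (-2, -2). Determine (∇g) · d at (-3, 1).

-170

∂g/∂x = -10*x
∂g/∂y = 40*y + 15
∇g at (-3, 1) = (30, 55)
∇g · d = (30)(-2) + (55)(-2) = -170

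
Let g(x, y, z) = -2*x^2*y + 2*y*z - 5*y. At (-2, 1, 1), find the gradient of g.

(8, -11, 2)

∂g/∂x = -4*x*y
∂g/∂y = -2*x^2 + 2*z - 5
∂g/∂z = 2*y
∇g = (-4*x*y, -2*x^2 + 2*z - 5, 2*y)
At (-2, 1, 1): (8, -11, 2).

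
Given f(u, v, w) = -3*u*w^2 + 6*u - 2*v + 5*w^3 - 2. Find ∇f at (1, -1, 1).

(3, -2, 9)

∂f/∂u = -3*w^2 + 6
∂f/∂v = -2
∂f/∂w = -6*u*w + 15*w^2
∇f = (-3*w^2 + 6, -2, -6*u*w + 15*w^2)
At (1, -1, 1): (3, -2, 9).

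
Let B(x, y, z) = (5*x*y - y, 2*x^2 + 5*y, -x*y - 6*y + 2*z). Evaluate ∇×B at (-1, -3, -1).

(-5, -3, 2)

(∇×B)₁ = ∂B₃/∂y − ∂B₂/∂z = -x - 6
(∇×B)₂ = ∂B₁/∂z − ∂B₃/∂x = y
(∇×B)₃ = ∂B₂/∂x − ∂B₁/∂y = -x + 1
∇×B = (-x - 6, y, -x + 1)
At (-1, -3, -1): (-5, -3, 2).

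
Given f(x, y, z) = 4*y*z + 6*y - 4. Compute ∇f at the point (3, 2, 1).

(0, 10, 8)

∂f/∂x = 0
∂f/∂y = 4*z + 6
∂f/∂z = 4*y
∇f = (0, 4*z + 6, 4*y)
At (3, 2, 1): (0, 10, 8).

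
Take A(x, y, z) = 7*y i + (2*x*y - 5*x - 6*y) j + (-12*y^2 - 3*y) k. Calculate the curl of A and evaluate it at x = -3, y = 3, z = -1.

(-75, 0, -6)

(∇×A)₁ = ∂A₃/∂y − ∂A₂/∂z = -24*y - 3
(∇×A)₂ = ∂A₁/∂z − ∂A₃/∂x = 0
(∇×A)₃ = ∂A₂/∂x − ∂A₁/∂y = 2*y - 12
∇×A = (-24*y - 3, 0, 2*y - 12)
At (-3, 3, -1): (-75, 0, -6).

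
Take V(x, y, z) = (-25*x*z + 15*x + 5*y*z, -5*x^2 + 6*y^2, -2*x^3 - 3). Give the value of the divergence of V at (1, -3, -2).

∂V₁/∂x = -25*z + 15
∂V₂/∂y = 12*y
∂V₃/∂z = 0
∇·V = 12*y - 25*z + 15
At (1, -3, -2): 29.

29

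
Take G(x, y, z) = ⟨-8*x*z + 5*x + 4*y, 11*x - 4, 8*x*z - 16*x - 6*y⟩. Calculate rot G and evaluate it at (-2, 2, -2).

(∇×G)₁ = ∂G₃/∂y − ∂G₂/∂z = -6
(∇×G)₂ = ∂G₁/∂z − ∂G₃/∂x = -8*x - 8*z + 16
(∇×G)₃ = ∂G₂/∂x − ∂G₁/∂y = 7
∇×G = (-6, -8*x - 8*z + 16, 7)
At (-2, 2, -2): (-6, 48, 7).

(-6, 48, 7)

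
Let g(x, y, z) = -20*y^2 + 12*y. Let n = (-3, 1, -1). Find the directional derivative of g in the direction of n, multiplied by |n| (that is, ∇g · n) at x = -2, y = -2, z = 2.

∂g/∂x = 0
∂g/∂y = -40*y + 12
∂g/∂z = 0
∇g at (-2, -2, 2) = (0, 92, 0)
∇g · n = (0)(-3) + (92)(1) + (0)(-1) = 92

92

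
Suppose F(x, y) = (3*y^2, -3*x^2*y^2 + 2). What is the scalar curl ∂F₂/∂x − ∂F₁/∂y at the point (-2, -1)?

18

∂F₂/∂x = -6*x*y^2
∂F₁/∂y = 6*y
Scalar curl = -6*x*y^2 - 6*y
At (-2, -1): 18.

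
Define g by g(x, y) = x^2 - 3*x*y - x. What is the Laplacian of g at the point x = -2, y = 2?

∂²g/∂x² = 2
∂²g/∂y² = 0
∇²g = 2
At (-2, 2): 2.

2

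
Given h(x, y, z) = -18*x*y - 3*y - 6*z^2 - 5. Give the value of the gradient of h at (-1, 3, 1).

∂h/∂x = -18*y
∂h/∂y = -18*x - 3
∂h/∂z = -12*z
∇h = (-18*y, -18*x - 3, -12*z)
At (-1, 3, 1): (-54, 15, -12).

(-54, 15, -12)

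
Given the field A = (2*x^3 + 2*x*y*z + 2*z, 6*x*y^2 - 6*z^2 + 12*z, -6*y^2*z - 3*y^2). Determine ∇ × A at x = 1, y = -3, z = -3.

(-138, -4, 60)

(∇×A)₁ = ∂A₃/∂y − ∂A₂/∂z = -12*y*z - 6*y + 12*z - 12
(∇×A)₂ = ∂A₁/∂z − ∂A₃/∂x = 2*x*y + 2
(∇×A)₃ = ∂A₂/∂x − ∂A₁/∂y = -2*x*z + 6*y^2
∇×A = (-12*y*z - 6*y + 12*z - 12, 2*x*y + 2, -2*x*z + 6*y^2)
At (1, -3, -3): (-138, -4, 60).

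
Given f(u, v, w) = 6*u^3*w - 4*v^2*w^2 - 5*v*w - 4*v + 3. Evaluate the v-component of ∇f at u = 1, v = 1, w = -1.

-7

(∇f)_2 = ∂f/∂v = -8*v*w^2 - 5*w - 4
At (1, 1, -1): -7.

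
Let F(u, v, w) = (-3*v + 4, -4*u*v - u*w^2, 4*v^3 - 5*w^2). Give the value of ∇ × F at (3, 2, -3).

(∇×F)₁ = ∂F₃/∂v − ∂F₂/∂w = 2*u*w + 12*v^2
(∇×F)₂ = ∂F₁/∂w − ∂F₃/∂u = 0
(∇×F)₃ = ∂F₂/∂u − ∂F₁/∂v = -4*v - w^2 + 3
∇×F = (2*u*w + 12*v^2, 0, -4*v - w^2 + 3)
At (3, 2, -3): (30, 0, -14).

(30, 0, -14)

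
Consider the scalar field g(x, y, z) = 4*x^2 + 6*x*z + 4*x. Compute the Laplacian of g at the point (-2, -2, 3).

∂²g/∂x² = 8
∂²g/∂y² = 0
∂²g/∂z² = 0
∇²g = 8
At (-2, -2, 3): 8.

8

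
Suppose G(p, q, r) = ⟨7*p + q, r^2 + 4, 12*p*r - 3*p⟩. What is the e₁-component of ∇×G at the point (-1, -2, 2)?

(∇×G)_1 = ∂G₃/∂q − ∂G₂/∂r
= 0 − (2*r)
= -2*r
At (-1, -2, 2): -4.

-4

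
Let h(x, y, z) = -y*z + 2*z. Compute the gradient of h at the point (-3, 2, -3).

(0, 3, 0)

∂h/∂x = 0
∂h/∂y = -z
∂h/∂z = -y + 2
∇h = (0, -z, -y + 2)
At (-3, 2, -3): (0, 3, 0).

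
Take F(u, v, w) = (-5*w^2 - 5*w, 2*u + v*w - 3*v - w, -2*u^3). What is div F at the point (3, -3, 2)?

∂F₁/∂u = 0
∂F₂/∂v = w - 3
∂F₃/∂w = 0
∇·F = w - 3
At (3, -3, 2): -1.

-1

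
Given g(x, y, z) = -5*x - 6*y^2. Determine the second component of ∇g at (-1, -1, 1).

(∇g)_2 = ∂g/∂y = -12*y
At (-1, -1, 1): 12.

12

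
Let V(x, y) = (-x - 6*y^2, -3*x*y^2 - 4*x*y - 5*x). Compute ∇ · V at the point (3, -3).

41

∂V₁/∂x = -1
∂V₂/∂y = -6*x*y - 4*x
∇·V = -6*x*y - 4*x - 1
At (3, -3): 41.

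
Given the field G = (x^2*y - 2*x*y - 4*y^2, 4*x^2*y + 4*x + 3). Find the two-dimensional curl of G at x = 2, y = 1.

28

∂G₂/∂x = 8*x*y + 4
∂G₁/∂y = x^2 - 2*x - 8*y
Scalar curl = -x^2 + 8*x*y + 2*x + 8*y + 4
At (2, 1): 28.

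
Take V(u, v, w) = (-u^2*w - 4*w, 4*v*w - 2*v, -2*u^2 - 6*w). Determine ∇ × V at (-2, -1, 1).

(4, -16, 0)

(∇×V)₁ = ∂V₃/∂v − ∂V₂/∂w = -4*v
(∇×V)₂ = ∂V₁/∂w − ∂V₃/∂u = -u^2 + 4*u - 4
(∇×V)₃ = ∂V₂/∂u − ∂V₁/∂v = 0
∇×V = (-4*v, -u^2 + 4*u - 4, 0)
At (-2, -1, 1): (4, -16, 0).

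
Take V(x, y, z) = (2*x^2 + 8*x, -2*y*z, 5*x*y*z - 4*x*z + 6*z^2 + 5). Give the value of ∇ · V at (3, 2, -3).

∂V₁/∂x = 4*x + 8
∂V₂/∂y = -2*z
∂V₃/∂z = 5*x*y - 4*x + 12*z
∇·V = 5*x*y + 10*z + 8
At (3, 2, -3): 8.

8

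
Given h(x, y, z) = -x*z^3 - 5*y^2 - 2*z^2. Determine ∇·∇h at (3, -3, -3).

40

∂²h/∂x² = 0
∂²h/∂y² = -10
∂²h/∂z² = -2*(3*x*z + 2)
∇²h = -6*x*z - 14
At (3, -3, -3): 40.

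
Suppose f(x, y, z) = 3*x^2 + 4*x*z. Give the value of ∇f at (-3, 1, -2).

(-26, 0, -12)

∂f/∂x = 6*x + 4*z
∂f/∂y = 0
∂f/∂z = 4*x
∇f = (6*x + 4*z, 0, 4*x)
At (-3, 1, -2): (-26, 0, -12).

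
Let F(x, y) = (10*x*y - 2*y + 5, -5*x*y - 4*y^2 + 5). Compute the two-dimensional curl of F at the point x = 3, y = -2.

-18

∂F₂/∂x = -5*y
∂F₁/∂y = 10*x - 2
Scalar curl = -10*x - 5*y + 2
At (3, -2): -18.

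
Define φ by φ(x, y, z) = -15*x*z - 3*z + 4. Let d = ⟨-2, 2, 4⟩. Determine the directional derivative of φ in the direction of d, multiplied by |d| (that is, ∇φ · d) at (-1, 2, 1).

∂φ/∂x = -15*z
∂φ/∂y = 0
∂φ/∂z = -15*x - 3
∇φ at (-1, 2, 1) = (-15, 0, 12)
∇φ · d = (-15)(-2) + (0)(2) + (12)(4) = 78

78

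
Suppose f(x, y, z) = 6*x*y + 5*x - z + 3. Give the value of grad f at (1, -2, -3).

(-7, 6, -1)

∂f/∂x = 6*y + 5
∂f/∂y = 6*x
∂f/∂z = -1
∇f = (6*y + 5, 6*x, -1)
At (1, -2, -3): (-7, 6, -1).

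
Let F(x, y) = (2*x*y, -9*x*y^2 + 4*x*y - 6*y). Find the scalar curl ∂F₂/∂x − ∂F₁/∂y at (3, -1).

∂F₂/∂x = -9*y^2 + 4*y
∂F₁/∂y = 2*x
Scalar curl = -2*x - 9*y^2 + 4*y
At (3, -1): -19.

-19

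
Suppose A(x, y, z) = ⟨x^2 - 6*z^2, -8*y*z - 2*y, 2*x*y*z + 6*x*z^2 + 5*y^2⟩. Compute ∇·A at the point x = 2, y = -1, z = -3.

∂A₁/∂x = 2*x
∂A₂/∂y = -8*z - 2
∂A₃/∂z = 2*x*y + 12*x*z
∇·A = 2*x*y + 12*x*z + 2*x - 8*z - 2
At (2, -1, -3): -50.

-50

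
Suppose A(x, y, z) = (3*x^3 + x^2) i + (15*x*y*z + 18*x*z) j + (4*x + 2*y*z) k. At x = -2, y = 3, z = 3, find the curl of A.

(∇×A)₁ = ∂A₃/∂y − ∂A₂/∂z = -15*x*y - 18*x + 2*z
(∇×A)₂ = ∂A₁/∂z − ∂A₃/∂x = -4
(∇×A)₃ = ∂A₂/∂x − ∂A₁/∂y = 15*y*z + 18*z
∇×A = (-15*x*y - 18*x + 2*z, -4, 15*y*z + 18*z)
At (-2, 3, 3): (132, -4, 189).

(132, -4, 189)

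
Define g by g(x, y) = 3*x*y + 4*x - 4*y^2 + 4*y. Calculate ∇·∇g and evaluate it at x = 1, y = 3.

∂²g/∂x² = 0
∂²g/∂y² = -8
∇²g = -8
At (1, 3): -8.

-8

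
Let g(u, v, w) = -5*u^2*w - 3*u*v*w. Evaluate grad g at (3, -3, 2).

∂g/∂u = -10*u*w - 3*v*w
∂g/∂v = -3*u*w
∂g/∂w = -5*u^2 - 3*u*v
∇g = (-10*u*w - 3*v*w, -3*u*w, -5*u^2 - 3*u*v)
At (3, -3, 2): (-42, -18, -18).

(-42, -18, -18)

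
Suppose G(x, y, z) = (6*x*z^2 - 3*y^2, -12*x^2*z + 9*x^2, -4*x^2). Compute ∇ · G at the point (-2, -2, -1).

∂G₁/∂x = 6*z^2
∂G₂/∂y = 0
∂G₃/∂z = 0
∇·G = 6*z^2
At (-2, -2, -1): 6.

6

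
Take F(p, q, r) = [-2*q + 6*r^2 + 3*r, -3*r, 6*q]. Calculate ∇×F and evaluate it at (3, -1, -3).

(∇×F)₁ = ∂F₃/∂q − ∂F₂/∂r = 9
(∇×F)₂ = ∂F₁/∂r − ∂F₃/∂p = 12*r + 3
(∇×F)₃ = ∂F₂/∂p − ∂F₁/∂q = 2
∇×F = (9, 12*r + 3, 2)
At (3, -1, -3): (9, -33, 2).

(9, -33, 2)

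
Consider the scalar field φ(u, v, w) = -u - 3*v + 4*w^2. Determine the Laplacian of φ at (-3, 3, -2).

∂²φ/∂u² = 0
∂²φ/∂v² = 0
∂²φ/∂w² = 8
∇²φ = 8
At (-3, 3, -2): 8.

8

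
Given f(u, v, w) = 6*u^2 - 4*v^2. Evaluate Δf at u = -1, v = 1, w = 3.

∂²f/∂u² = 12
∂²f/∂v² = -8
∂²f/∂w² = 0
∇²f = 4
At (-1, 1, 3): 4.

4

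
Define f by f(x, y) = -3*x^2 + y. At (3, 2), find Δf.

∂²f/∂x² = -6
∂²f/∂y² = 0
∇²f = -6
At (3, 2): -6.

-6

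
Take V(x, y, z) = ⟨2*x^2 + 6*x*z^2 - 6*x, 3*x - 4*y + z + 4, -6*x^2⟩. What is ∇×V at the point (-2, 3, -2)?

(∇×V)₁ = ∂V₃/∂y − ∂V₂/∂z = -1
(∇×V)₂ = ∂V₁/∂z − ∂V₃/∂x = 12*x*z + 12*x
(∇×V)₃ = ∂V₂/∂x − ∂V₁/∂y = 3
∇×V = (-1, 12*x*z + 12*x, 3)
At (-2, 3, -2): (-1, 24, 3).

(-1, 24, 3)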